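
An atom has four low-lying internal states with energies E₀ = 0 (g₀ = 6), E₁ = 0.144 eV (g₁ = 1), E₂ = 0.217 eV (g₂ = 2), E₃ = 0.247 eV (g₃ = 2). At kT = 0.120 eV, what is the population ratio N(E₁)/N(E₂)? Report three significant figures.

n₁/n₂ = (g₁/g₂) exp[−(E₁−E₂)/kT] = (1/2) × exp(−(-0.073 eV)/(0.120 eV)) = (1/2) × exp(0.60833) = 0.919.

0.919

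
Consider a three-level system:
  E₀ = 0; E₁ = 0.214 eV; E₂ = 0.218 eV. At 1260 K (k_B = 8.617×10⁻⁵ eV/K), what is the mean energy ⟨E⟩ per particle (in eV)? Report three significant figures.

k_BT = 8.617×10⁻⁵ × 1260 K = 0.10857 eV.
Eᵢ/kT = 0, 1.9711, 2.0079.
Z = Σ e^(−Eᵢ/kT) = e^(−0) + e^(−1.9711) + e^(−2.0079) = 1.0000 + 0.13930 + 0.13427 = 1.2736.
⟨E⟩ = Σ Eᵢ e^(−Eᵢ/kT) / Z = (0·1.0000 + 0.214·0.13930 + 0.218·0.13427) / 1.2736 = 0.0464 eV.

0.0464 eV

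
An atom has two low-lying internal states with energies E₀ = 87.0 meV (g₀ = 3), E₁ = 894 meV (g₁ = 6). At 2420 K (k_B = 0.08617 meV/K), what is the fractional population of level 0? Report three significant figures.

k_BT = 0.08617 × 2420 K = 208.53 meV.
Eᵢ/kT = 0.41721, 4.2872.
Z = Σ gᵢe^(−Eᵢ/kT) = 3·e^(−0.41721) + 6·e^(−4.2872) = 1.9766 + 0.082460 = 2.0591.
P₀ = g₀ e^(−E₀/kT) / Z = 1.9766/2.0591 = 0.960.

0.960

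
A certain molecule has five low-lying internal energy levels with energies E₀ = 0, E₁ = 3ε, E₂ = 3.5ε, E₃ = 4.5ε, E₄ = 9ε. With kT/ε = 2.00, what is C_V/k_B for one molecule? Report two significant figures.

Eᵢ/kT = 0, 1.500, 1.750, 2.250, 4.500.
Z = Σ e^(−Eᵢ/kT) = e^(−0) + e^(−1.500) + e^(−1.750) + e^(−2.250) + e^(−4.500) = 1.000 + 0.2231 + 0.1738 + 0.1054 + 0.01111 = 1.513.
⟨E⟩ = 1.224 ε, ⟨E²⟩ = 4.740 ε².
C_V/k_B = (⟨E²⟩ − ⟨E⟩²)/(kT)² = (4.740 − 1.498)/4.000 = 0.81.

0.81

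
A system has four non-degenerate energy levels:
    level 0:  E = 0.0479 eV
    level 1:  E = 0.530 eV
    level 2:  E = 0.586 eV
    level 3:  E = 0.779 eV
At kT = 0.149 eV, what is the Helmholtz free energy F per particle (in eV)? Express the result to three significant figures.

Eᵢ/kT = 0.32148, 3.5570, 3.9329, 5.2282.
Z = Σ e^(−Eᵢ/kT) = e^(−0.32148) + e^(−3.5570) + e^(−3.9329) + e^(−5.2282) = 0.72508 + 0.028524 + 0.019587 + 0.0053632 = 0.77855.
F = −kT ln Z = −0.149 × ln(0.77855) = −0.149 × -0.25032 = 0.0373 eV.

0.0373 eV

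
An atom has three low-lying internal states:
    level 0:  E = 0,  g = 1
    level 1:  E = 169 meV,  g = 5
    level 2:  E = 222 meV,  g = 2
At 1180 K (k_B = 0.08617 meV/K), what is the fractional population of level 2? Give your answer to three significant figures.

0.104

k_BT = 0.08617 × 1180 K = 101.68 meV.
Eᵢ/kT = 0, 1.6621, 2.1833.
Z = Σ gᵢe^(−Eᵢ/kT) = 1·e^(−0) + 5·e^(−1.6621) + 2·e^(−2.1833) = 1.0000 + 0.94870 + 0.22534 = 2.1740.
P₂ = g₂ e^(−E₂/kT) / Z = 0.22534/2.1740 = 0.104.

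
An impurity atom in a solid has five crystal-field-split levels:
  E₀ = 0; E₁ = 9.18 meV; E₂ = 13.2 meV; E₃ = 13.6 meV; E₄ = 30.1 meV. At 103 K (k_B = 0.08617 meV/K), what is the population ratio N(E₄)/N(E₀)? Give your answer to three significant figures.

0.0337

k_BT = 0.08617 × 103 K = 8.8755 meV.
n₄/n₀ = exp[−(E₄−E₀)/kT] = exp(−(30.1 meV)/(8.8755 meV)) = exp(-3.3914) = 0.0337.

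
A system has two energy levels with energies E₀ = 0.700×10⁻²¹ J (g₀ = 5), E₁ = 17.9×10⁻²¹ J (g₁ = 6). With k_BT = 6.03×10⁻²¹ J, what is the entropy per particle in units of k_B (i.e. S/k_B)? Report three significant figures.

1.86

Eᵢ/kT = 0.11609, 2.9685.
Z = Σ gᵢe^(−Eᵢ/kT) = 5·e^(−0.11609) + 6·e^(−2.9685) = 4.4520 + 0.30828 = 4.7603.
⟨E⟩ = Σ EᵢPᵢ = 1.8139 ×10⁻²¹ J.
S/k_B = ln Z + ⟨E⟩/kT = ln(4.7603) + 1.8139/6.03 = 1.5603 + 0.30081 = 1.86.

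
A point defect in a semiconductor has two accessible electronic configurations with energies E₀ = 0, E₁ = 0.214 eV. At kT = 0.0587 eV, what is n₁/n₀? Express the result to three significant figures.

n₁/n₀ = exp[−(E₁−E₀)/kT] = exp(−(0.214 eV)/(0.0587 eV)) = exp(-3.6457) = 0.0261.

0.0261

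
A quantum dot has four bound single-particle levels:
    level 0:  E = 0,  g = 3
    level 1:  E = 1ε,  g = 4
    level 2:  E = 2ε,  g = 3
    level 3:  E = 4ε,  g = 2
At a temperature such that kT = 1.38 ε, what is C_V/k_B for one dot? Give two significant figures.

0.37

Eᵢ/kT = 0, 0.7246, 1.449, 2.899.
Z = Σ gᵢe^(−Eᵢ/kT) = 3·e^(−0) + 4·e^(−0.7246) + 3·e^(−1.449) + 2·e^(−2.899) = 3.000 + 1.938 + 0.7044 + 0.1102 = 5.753.
⟨E⟩ = 0.6584 ε, ⟨E²⟩ = 1.133 ε².
C_V/k_B = (⟨E²⟩ − ⟨E⟩²)/(kT)² = (1.133 − 0.4335)/1.904 = 0.37.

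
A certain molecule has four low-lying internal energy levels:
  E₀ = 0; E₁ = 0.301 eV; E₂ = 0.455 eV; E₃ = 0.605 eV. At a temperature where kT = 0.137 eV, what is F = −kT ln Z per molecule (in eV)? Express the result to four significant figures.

-0.02025 eV

Eᵢ/kT = 0, 2.19708, 3.32117, 4.41606.
Z = Σ e^(−Eᵢ/kT) = e^(−0) + e^(−2.19708) + e^(−3.32117) + e^(−4.41606) = 1.00000 + 0.111127 + 0.0361106 + 0.0120817 = 1.15932.
F = −kT ln Z = −0.137 × ln(1.15932) = −0.137 × 0.147834 = -0.02025 eV.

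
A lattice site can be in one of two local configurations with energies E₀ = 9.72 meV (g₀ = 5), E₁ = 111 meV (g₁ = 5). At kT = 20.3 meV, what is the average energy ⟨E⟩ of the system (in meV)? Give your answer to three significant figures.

10.4 meV

Eᵢ/kT = 0.47882, 5.4680.
Z = Σ gᵢe^(−Eᵢ/kT) = 5·e^(−0.47882) + 5·e^(−5.4680) = 3.0976 + 0.021098 = 3.1187.
⟨E⟩ = Σ Eᵢ gᵢe^(−Eᵢ/kT) / Z = (9.72·3.0976 + 111·0.021098) / 3.1187 = 10.4 meV.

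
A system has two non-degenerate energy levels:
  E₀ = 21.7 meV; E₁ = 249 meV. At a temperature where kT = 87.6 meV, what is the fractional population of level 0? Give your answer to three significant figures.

0.931

Eᵢ/kT = 0.24772, 2.8425.
Z = Σ e^(−Eᵢ/kT) = e^(−0.24772) + e^(−2.8425) = 0.78058 + 0.058280 = 0.83886.
P₀ = e^(−E₀/kT) / Z = 0.78058/0.83886 = 0.931.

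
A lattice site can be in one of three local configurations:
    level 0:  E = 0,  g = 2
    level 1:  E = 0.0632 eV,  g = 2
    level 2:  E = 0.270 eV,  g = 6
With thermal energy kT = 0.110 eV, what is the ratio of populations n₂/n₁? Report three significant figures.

n₂/n₁ = (g₂/g₁) exp[−(E₂−E₁)/kT] = (6/2) × exp(−(0.2068 eV)/(0.110 eV)) = (6/2) × exp(-1.8800) = 0.458.

0.458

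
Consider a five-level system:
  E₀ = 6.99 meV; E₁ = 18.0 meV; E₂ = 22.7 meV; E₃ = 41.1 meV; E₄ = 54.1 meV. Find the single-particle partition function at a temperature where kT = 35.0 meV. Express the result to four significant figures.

Eᵢ/kT = 0.199714, 0.514286, 0.648571, 1.17429, 1.54571.
Z = Σ e^(−Eᵢ/kT) = e^(−0.199714) + e^(−0.514286) + e^(−0.648571) + e^(−1.17429) + e^(−1.54571) = 0.818965 + 0.597927 + 0.522792 + 0.309038 + 0.213160 = 2.46188.

Z = 2.462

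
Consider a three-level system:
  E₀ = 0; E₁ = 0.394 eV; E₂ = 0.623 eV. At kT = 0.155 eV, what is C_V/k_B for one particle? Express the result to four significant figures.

Eᵢ/kT = 0, 2.54194, 4.01935.
Z = Σ e^(−Eᵢ/kT) = e^(−0) + e^(−2.54194) + e^(−4.01935) = 1.00000 + 0.0787135 + 0.0179646 = 1.09668.
⟨E⟩ = 0.0384844 eV, ⟨E²⟩ = 0.0174999 eV².
C_V/k_B = (⟨E²⟩ − ⟨E⟩²)/(kT)² = (0.0174999 − 0.00148105)/0.0240250 = 0.6668.

0.6668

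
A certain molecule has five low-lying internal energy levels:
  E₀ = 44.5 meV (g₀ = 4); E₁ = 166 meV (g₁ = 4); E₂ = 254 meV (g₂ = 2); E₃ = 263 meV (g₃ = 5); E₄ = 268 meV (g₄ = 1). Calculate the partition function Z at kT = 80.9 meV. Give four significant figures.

Eᵢ/kT = 0.550062, 2.05192, 3.13968, 3.25093, 3.31273.
Z = Σ gᵢe^(−Eᵢ/kT) = 4·e^(−0.550062) + 4·e^(−2.05192) + 2·e^(−3.13968) + 5·e^(−3.25093) + 1·e^(−3.31273) = 2.30766 + 0.513952 + 0.0865933 + 0.193691 + 0.0364166 = 3.13831.

Z = 3.138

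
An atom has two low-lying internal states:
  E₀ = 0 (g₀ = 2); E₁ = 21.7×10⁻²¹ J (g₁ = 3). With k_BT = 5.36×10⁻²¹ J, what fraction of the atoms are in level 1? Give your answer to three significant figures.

Eᵢ/kT = 0, 4.0485.
Z = Σ gᵢe^(−Eᵢ/kT) = 2·e^(−0) + 3·e^(−4.0485) = 2.0000 + 0.052346 = 2.0523.
P₁ = g₁ e^(−E₁/kT) / Z = 0.052346/2.0523 = 0.0255.

0.0255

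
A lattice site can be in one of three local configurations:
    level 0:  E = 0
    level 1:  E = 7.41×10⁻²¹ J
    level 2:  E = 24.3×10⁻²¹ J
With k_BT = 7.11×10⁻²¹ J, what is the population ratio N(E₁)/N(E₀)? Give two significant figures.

n₁/n₀ = exp[−(E₁−E₀)/kT] = exp(−(7.41 ×10⁻²¹ J)/(7.11 ×10⁻²¹ J)) = exp(-1.042) = 0.35.

0.35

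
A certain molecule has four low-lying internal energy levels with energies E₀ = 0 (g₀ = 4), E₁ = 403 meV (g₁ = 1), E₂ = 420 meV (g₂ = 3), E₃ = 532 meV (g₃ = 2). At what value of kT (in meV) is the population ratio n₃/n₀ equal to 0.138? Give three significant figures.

n₃/n₀ = (g₃/g₀) exp[−(E₃−E₀)/kT] = 0.138.
⇒ (E₃−E₀)/kT = ln((2/4)/0.138) = ln(3.6232) = 1.2874.
kT = 532 meV / 1.2874 = 413 meV.

413 meV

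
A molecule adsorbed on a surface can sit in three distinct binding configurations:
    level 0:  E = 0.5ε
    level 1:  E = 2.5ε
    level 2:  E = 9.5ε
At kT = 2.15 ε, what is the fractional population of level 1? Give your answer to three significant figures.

0.280

Eᵢ/kT = 0.23256, 1.1628, 4.4186.
Z = Σ e^(−Eᵢ/kT) = e^(−0.23256) + e^(−1.1628) + e^(−4.4186) = 0.79250 + 0.31261 + 0.012051 = 1.1172.
P₁ = e^(−E₁/kT) / Z = 0.31261/1.1172 = 0.280.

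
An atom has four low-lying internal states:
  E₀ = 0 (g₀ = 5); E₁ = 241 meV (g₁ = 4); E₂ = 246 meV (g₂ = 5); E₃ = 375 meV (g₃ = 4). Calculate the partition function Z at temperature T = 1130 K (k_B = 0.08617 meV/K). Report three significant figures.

Z = 5.82

k_BT = 0.08617 × 1130 K = 97.372 meV.
Eᵢ/kT = 0, 2.4750, 2.5264, 3.8512.
Z = Σ gᵢe^(−Eᵢ/kT) = 5·e^(−0) + 4·e^(−2.4750) + 5·e^(−2.5264) + 4·e^(−3.8512) = 5.0000 + 0.33665 + 0.39973 + 0.085017 = 5.8214.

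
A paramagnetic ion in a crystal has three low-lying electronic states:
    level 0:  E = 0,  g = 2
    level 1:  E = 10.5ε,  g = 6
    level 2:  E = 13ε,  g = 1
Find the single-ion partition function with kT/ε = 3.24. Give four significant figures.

Z = 2.253

Eᵢ/kT = 0, 3.24074, 4.01235.
Z = Σ gᵢe^(−Eᵢ/kT) = 2·e^(−0) + 6·e^(−3.24074) + 1·e^(−4.01235) = 2.00000 + 0.234810 + 0.0180908 = 2.25290.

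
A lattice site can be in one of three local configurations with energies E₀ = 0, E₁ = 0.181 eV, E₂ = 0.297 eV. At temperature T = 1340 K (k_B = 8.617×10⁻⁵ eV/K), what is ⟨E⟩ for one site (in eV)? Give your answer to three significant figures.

0.0470 eV

k_BT = 8.617×10⁻⁵ × 1340 K = 0.11547 eV.
Eᵢ/kT = 0, 1.5675, 2.5721.
Z = Σ e^(−Eᵢ/kT) = e^(−0) + e^(−1.5675) + e^(−2.5721) = 1.0000 + 0.20857 + 0.076375 = 1.2849.
⟨E⟩ = Σ Eᵢ e^(−Eᵢ/kT) / Z = (0·1.0000 + 0.181·0.20857 + 0.297·0.076375) / 1.2849 = 0.0470 eV.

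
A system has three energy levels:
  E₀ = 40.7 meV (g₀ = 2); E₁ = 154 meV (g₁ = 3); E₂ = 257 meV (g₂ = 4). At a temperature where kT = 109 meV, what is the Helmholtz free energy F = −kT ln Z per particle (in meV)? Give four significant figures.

Eᵢ/kT = 0.373394, 1.41284, 2.35780.
Z = Σ gᵢe^(−Eᵢ/kT) = 2·e^(−0.373394) + 3·e^(−1.41284) + 4·e^(−2.35780) = 1.37679 + 0.730353 + 0.378513 = 2.48566.
F = −kT ln Z = −109 × ln(2.48566) = −109 × 0.910538 = -99.25 meV.

-99.25 meV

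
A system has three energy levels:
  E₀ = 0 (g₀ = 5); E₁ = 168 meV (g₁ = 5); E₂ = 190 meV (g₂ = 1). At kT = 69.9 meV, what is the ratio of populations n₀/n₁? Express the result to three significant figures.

n₀/n₁ = (g₀/g₁) exp[−(E₀−E₁)/kT] = (5/5) × exp(−(-168 meV)/(69.9 meV)) = (5/5) × exp(2.4034) = 11.1.

11.1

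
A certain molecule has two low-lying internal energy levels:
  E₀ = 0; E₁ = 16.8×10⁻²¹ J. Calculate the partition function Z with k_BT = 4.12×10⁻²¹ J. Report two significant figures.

Eᵢ/kT = 0, 4.078.
Z = Σ e^(−Eᵢ/kT) = e^(−0) + e^(−4.078) = 1.000 + 0.01694 = 1.017.

Z = 1.0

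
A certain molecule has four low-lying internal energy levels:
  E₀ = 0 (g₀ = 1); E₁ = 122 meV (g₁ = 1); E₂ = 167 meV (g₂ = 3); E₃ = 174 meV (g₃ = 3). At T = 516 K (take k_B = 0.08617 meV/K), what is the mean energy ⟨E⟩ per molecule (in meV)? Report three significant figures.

25.1 meV

k_BT = 0.08617 × 516 K = 44.464 meV.
Eᵢ/kT = 0, 2.7438, 3.7558, 3.9133.
Z = Σ gᵢe^(−Eᵢ/kT) = 1·e^(−0) + 1·e^(−2.7438) + 3·e^(−3.7558) + 3·e^(−3.9133) = 1.0000 + 0.064325 + 0.070145 + 0.059923 = 1.1944.
⟨E⟩ = Σ Eᵢ gᵢe^(−Eᵢ/kT) / Z = (0·1.0000 + 122·0.064325 + 167·0.070145 + 174·0.059923) / 1.1944 = 25.1 meV.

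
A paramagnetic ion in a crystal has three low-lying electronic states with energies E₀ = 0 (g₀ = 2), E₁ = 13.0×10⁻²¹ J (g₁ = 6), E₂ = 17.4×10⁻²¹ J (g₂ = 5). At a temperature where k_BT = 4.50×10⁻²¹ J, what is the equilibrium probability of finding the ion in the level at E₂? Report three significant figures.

0.0429

Eᵢ/kT = 0, 2.8889, 3.8667.
Z = Σ gᵢe^(−Eᵢ/kT) = 2·e^(−0) + 6·e^(−2.8889) + 5·e^(−3.8667) = 2.0000 + 0.33382 + 0.10464 = 2.4385.
P₂ = g₂ e^(−E₂/kT) / Z = 0.10464/2.4385 = 0.0429.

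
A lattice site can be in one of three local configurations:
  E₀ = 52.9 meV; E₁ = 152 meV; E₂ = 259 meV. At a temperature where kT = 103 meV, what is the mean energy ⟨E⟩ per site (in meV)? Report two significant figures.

96 meV

Eᵢ/kT = 0.5136, 1.476, 2.515.
Z = Σ e^(−Eᵢ/kT) = e^(−0.5136) + e^(−1.476) + e^(−2.515) = 0.5983 + 0.2286 + 0.08086 = 0.9078.
⟨E⟩ = Σ Eᵢ e^(−Eᵢ/kT) / Z = (52.9·0.5983 + 152·0.2286 + 259·0.08086) / 0.9078 = 96 meV.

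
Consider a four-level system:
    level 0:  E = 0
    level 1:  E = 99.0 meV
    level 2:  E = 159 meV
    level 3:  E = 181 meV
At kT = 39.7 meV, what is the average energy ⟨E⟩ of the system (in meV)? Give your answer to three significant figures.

Eᵢ/kT = 0, 2.4937, 4.0050, 4.5592.
Z = Σ e^(−Eᵢ/kT) = e^(−0) + e^(−2.4937) + e^(−4.0050) + e^(−4.5592) = 1.0000 + 0.082604 + 0.018224 + 0.010470 = 1.1113.
⟨E⟩ = Σ Eᵢ e^(−Eᵢ/kT) / Z = (0·1.0000 + 99.0·0.082604 + 159·0.018224 + 181·0.010470) / 1.1113 = 11.7 meV.

11.7 meV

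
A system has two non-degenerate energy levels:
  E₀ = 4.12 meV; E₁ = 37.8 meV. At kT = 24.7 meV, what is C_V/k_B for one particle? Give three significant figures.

Eᵢ/kT = 0.16680, 1.5304.
Z = Σ e^(−Eᵢ/kT) = e^(−0.16680) + e^(−1.5304) = 0.84637 + 0.21645 = 1.0628.
⟨E⟩ = 10.979 meV, ⟨E²⟩ = 304.52 meV².
C_V/k_B = (⟨E²⟩ − ⟨E⟩²)/(kT)² = (304.52 − 120.54)/610.09 = 0.302.

0.302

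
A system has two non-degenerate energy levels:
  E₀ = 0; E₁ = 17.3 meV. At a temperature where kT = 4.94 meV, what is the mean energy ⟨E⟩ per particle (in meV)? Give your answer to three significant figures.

Eᵢ/kT = 0, 3.5020.
Z = Σ e^(−Eᵢ/kT) = e^(−0) + e^(−3.5020) = 1.0000 + 0.030137 = 1.0301.
⟨E⟩ = Σ Eᵢ e^(−Eᵢ/kT) / Z = (0·1.0000 + 17.3·0.030137) / 1.0301 = 0.506 meV.

0.506 meV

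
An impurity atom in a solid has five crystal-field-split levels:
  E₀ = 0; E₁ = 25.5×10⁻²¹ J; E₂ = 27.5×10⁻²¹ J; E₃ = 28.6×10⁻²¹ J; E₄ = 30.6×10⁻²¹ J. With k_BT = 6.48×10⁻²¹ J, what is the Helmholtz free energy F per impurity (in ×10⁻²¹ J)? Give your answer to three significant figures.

-0.346 ×10⁻²¹ J

Eᵢ/kT = 0, 3.9352, 4.2438, 4.4136, 4.7222.
Z = Σ e^(−Eᵢ/kT) = e^(−0) + e^(−3.9352) + e^(−4.2438) + e^(−4.4136) + e^(−4.7222) = 1.0000 + 0.019542 + 0.014353 + 0.012111 + 0.0088956 = 1.0549.
F = −kT ln Z = −6.48 × ln(1.0549) = −6.48 × 0.053446 = -0.346 ×10⁻²¹ J.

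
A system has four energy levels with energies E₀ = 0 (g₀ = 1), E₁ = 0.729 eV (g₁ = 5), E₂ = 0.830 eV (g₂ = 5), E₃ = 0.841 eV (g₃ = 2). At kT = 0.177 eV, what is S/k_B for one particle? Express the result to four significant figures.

0.6878

Eᵢ/kT = 0, 4.11864, 4.68927, 4.75141.
Z = Σ gᵢe^(−Eᵢ/kT) = 1·e^(−0) + 5·e^(−4.11864) + 5·e^(−4.68927) + 2·e^(−4.75141) = 1.00000 + 0.0813331 + 0.0459670 + 0.0172790 = 1.14458.
⟨E⟩ = Σ EᵢPᵢ = 0.0978316 eV.
S/k_B = ln Z + ⟨E⟩/kT = ln(1.14458) + 0.0978316/0.177 = 0.135038 + 0.552721 = 0.6878.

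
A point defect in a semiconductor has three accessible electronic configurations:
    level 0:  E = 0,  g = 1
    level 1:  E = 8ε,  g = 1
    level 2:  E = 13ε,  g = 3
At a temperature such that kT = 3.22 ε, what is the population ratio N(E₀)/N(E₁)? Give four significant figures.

11.99

n₀/n₁ = (g₀/g₁) exp[−(E₀−E₁)/kT] = (1/1) × exp(−(-8ε)/(3.22ε)) = (1/1) × exp(2.48447) = 11.99.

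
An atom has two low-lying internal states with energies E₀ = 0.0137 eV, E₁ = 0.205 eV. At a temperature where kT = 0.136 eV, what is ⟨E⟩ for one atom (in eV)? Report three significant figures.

0.0513 eV

Eᵢ/kT = 0.10074, 1.5074.
Z = Σ e^(−Eᵢ/kT) = e^(−0.10074) + e^(−1.5074) = 0.90417 + 0.22149 = 1.1257.
⟨E⟩ = Σ Eᵢ e^(−Eᵢ/kT) / Z = (0.0137·0.90417 + 0.205·0.22149) / 1.1257 = 0.0513 eV.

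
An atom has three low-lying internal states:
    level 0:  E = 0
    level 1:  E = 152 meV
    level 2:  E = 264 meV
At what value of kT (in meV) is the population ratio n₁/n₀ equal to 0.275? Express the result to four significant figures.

n₁/n₀ = exp[−(E₁−E₀)/kT] = 0.275.
⇒ (E₁−E₀)/kT = ln(1/0.275) = ln(3.63636) = 1.29098.
kT = 152 meV / 1.29098 = 117.7 meV.

117.7 meV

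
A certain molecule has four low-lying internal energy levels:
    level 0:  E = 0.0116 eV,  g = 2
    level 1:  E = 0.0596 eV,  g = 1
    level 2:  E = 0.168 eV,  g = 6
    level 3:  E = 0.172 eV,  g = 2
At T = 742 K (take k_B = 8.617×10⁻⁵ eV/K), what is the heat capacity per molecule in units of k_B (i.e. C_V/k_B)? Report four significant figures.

0.9791

k_BT = 8.617×10⁻⁵ × 742 K = 0.0639381 eV.
Eᵢ/kT = 0.181425, 0.932152, 2.62754, 2.69010.
Z = Σ gᵢe^(−Eᵢ/kT) = 2·e^(−0.181425) + 1·e^(−0.932152) + 6·e^(−2.62754) + 2·e^(−2.69010) = 1.66816 + 0.393706 + 0.433536 + 0.135748 = 2.63115.
⟨E⟩ = 0.0528279 eV, ⟨E²⟩ = 0.00679363 eV².
C_V/k_B = (⟨E²⟩ − ⟨E⟩²)/(kT)² = (0.00679363 − 0.00279079)/0.00408808 = 0.9791.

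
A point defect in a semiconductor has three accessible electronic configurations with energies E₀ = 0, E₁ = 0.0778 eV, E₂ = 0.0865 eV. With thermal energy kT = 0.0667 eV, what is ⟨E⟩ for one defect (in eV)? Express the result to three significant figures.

Eᵢ/kT = 0, 1.1664, 1.2969.
Z = Σ e^(−Eᵢ/kT) = e^(−0) + e^(−1.1664) + e^(−1.2969) = 1.0000 + 0.31149 + 0.27338 = 1.5849.
⟨E⟩ = Σ Eᵢ e^(−Eᵢ/kT) / Z = (0·1.0000 + 0.0778·0.31149 + 0.0865·0.27338) / 1.5849 = 0.0302 eV.

0.0302 eV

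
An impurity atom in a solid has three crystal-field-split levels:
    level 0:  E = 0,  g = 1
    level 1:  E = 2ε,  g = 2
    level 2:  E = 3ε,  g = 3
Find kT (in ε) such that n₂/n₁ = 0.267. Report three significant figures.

0.579 ε

n₂/n₁ = (g₂/g₁) exp[−(E₂−E₁)/kT] = 0.267.
⇒ (E₂−E₁)/kT = ln((3/2)/0.267) = ln(5.6180) = 1.7260.
kT = 1ε / 1.7260 = 0.579 ε.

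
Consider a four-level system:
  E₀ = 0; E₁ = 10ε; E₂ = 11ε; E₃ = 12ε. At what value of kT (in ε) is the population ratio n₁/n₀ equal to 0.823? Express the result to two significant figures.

51 ε

n₁/n₀ = exp[−(E₁−E₀)/kT] = 0.823.
⇒ (E₁−E₀)/kT = ln(1/0.823) = ln(1.215) = 0.1947.
kT = 10ε / 0.1947 = 51 ε.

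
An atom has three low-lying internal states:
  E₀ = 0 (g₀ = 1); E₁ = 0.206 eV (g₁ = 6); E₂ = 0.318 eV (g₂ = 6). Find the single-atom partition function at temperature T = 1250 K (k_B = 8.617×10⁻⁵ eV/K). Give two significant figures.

Z = 2.2

k_BT = 8.617×10⁻⁵ × 1250 K = 0.1077 eV.
Eᵢ/kT = 0, 1.913, 2.953.
Z = Σ gᵢe^(−Eᵢ/kT) = 1·e^(−0) + 6·e^(−1.913) + 6·e^(−2.953) = 1.000 + 0.8858 + 0.3131 = 2.199.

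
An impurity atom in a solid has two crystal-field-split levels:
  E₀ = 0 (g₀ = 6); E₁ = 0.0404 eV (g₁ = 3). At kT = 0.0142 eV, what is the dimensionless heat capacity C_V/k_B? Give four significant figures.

Eᵢ/kT = 0, 2.84507.
Z = Σ gᵢe^(−Eᵢ/kT) = 6·e^(−0) + 3·e^(−2.84507) = 6.00000 + 0.174391 = 6.17439.
⟨E⟩ = 0.00114107 eV, ⟨E²⟩ = 0.0000460991 eV².
C_V/k_B = (⟨E²⟩ − ⟨E⟩²)/(kT)² = (0.0000460991 − 0.00000130204)/0.000201640 = 0.2222.

0.2222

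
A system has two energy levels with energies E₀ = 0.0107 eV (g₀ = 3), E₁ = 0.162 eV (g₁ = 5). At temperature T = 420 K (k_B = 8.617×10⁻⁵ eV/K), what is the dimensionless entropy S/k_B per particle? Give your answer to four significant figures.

1.228

k_BT = 8.617×10⁻⁵ × 420 K = 0.0361914 eV.
Eᵢ/kT = 0.295650, 4.47620.
Z = Σ gᵢe^(−Eᵢ/kT) = 3·e^(−0.295650) + 5·e^(−4.47620) = 2.23214 + 0.0568828 = 2.28902.
⟨E⟩ = Σ EᵢPᵢ = 0.0144599 eV.
S/k_B = ln Z + ⟨E⟩/kT = ln(2.28902) + 0.0144599/0.0361914 = 0.828124 + 0.399540 = 1.228.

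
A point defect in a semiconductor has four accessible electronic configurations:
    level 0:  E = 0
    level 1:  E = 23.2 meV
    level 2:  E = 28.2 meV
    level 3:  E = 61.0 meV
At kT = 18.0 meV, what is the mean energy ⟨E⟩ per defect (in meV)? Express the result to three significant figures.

Eᵢ/kT = 0, 1.2889, 1.5667, 3.3889.
Z = Σ e^(−Eᵢ/kT) = e^(−0) + e^(−1.2889) + e^(−1.5667) + e^(−3.3889) = 1.0000 + 0.27557 + 0.20873 + 0.033746 = 1.5180.
⟨E⟩ = Σ Eᵢ e^(−Eᵢ/kT) / Z = (0·1.0000 + 23.2·0.27557 + 28.2·0.20873 + 61.0·0.033746) / 1.5180 = 9.45 meV.

9.45 meV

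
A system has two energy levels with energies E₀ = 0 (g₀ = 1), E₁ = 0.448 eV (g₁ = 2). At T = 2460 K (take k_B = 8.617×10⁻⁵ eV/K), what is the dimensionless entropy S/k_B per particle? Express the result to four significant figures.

k_BT = 8.617×10⁻⁵ × 2460 K = 0.211978 eV.
Eᵢ/kT = 0, 2.11343.
Z = Σ gᵢe^(−Eᵢ/kT) = 1·e^(−0) + 2·e^(−2.11343) = 1.00000 + 0.241646 = 1.24165.
⟨E⟩ = Σ EᵢPᵢ = 0.0871883 eV.
S/k_B = ln Z + ⟨E⟩/kT = ln(1.24165) + 0.0871883/0.211978 = 0.216441 + 0.411308 = 0.6277.

0.6277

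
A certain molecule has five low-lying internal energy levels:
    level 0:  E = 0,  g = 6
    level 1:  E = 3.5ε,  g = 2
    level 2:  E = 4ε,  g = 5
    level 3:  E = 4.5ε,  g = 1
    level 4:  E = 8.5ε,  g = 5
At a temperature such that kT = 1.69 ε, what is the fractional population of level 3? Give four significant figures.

Eᵢ/kT = 0, 2.07101, 2.36686, 2.66272, 5.02959.
Z = Σ gᵢe^(−Eᵢ/kT) = 6·e^(−0) + 2·e^(−2.07101) + 5·e^(−2.36686) + 1·e^(−2.66272) + 5·e^(−5.02959) = 6.00000 + 0.252117 + 0.468874 + 0.0697582 + 0.0327075 = 6.82346.
P₃ = g₃ e^(−E₃/kT) / Z = 0.0697582/6.82346 = 0.01022.

0.01022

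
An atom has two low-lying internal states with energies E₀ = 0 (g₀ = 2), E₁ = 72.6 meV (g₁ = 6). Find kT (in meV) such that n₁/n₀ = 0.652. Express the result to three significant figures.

47.6 meV

n₁/n₀ = (g₁/g₀) exp[−(E₁−E₀)/kT] = 0.652.
⇒ (E₁−E₀)/kT = ln((6/2)/0.652) = ln(4.6012) = 1.5263.
kT = 72.6 meV / 1.5263 = 47.6 meV.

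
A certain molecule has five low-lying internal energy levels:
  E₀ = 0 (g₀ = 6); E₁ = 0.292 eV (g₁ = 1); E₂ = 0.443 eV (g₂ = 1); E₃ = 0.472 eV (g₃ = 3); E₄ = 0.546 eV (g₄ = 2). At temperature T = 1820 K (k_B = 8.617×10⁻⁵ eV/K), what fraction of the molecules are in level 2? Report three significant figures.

0.00923

k_BT = 8.617×10⁻⁵ × 1820 K = 0.15683 eV.
Eᵢ/kT = 0, 1.8619, 2.8247, 3.0096, 3.4815.
Z = Σ gᵢe^(−Eᵢ/kT) = 6·e^(−0) + 1·e^(−1.8619) + 1·e^(−2.8247) + 3·e^(−3.0096) + 2·e^(−3.4815) = 6.0000 + 0.15538 + 0.059326 + 0.14793 + 0.061522 = 6.4242.
P₂ = g₂ e^(−E₂/kT) / Z = 0.059326/6.4242 = 0.00923.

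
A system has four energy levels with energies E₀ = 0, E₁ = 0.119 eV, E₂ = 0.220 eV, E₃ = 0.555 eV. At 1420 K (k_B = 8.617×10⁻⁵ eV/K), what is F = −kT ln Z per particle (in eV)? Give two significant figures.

k_BT = 8.617×10⁻⁵ × 1420 K = 0.1224 eV.
Eᵢ/kT = 0, 0.9722, 1.797, 4.534.
Z = Σ e^(−Eᵢ/kT) = e^(−0) + e^(−0.9722) + e^(−1.797) + e^(−4.534) = 1.000 + 0.3782 + 0.1658 + 0.01074 = 1.555.
F = −kT ln Z = −0.1224 × ln(1.555) = −0.1224 × 0.4415 = -0.054 eV.

-0.054 eV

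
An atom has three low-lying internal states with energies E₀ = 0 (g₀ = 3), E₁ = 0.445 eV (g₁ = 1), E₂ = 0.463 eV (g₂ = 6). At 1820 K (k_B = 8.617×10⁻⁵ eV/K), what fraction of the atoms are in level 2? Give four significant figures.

0.09292

k_BT = 8.617×10⁻⁵ × 1820 K = 0.156829 eV.
Eᵢ/kT = 0, 2.83749, 2.95226.
Z = Σ gᵢe^(−Eᵢ/kT) = 3·e^(−0) + 1·e^(−2.83749) + 6·e^(−2.95226) = 3.00000 + 0.0585725 + 0.313329 = 3.37190.
P₂ = g₂ e^(−E₂/kT) / Z = 0.313329/3.37190 = 0.09292.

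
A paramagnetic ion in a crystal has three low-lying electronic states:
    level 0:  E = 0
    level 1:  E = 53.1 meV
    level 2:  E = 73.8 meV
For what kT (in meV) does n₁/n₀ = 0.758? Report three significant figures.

n₁/n₀ = exp[−(E₁−E₀)/kT] = 0.758.
⇒ (E₁−E₀)/kT = ln(1/0.758) = ln(1.3193) = 0.27710.
kT = 53.1 meV / 0.27710 = 192 meV.

192 meV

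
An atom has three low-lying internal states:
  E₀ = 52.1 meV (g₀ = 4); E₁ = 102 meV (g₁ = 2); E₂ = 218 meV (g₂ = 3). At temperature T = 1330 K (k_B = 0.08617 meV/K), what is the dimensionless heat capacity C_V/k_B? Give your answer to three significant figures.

k_BT = 0.08617 × 1330 K = 114.61 meV.
Eᵢ/kT = 0.45459, 0.88997, 1.9021.
Z = Σ gᵢe^(−Eᵢ/kT) = 4·e^(−0.45459) + 2·e^(−0.88997) + 3·e^(−1.9021) = 2.5388 + 0.82134 + 0.44776 = 3.8079.
⟨E⟩ = 82.371 meV, ⟨E²⟩ = 9642.0 meV².
C_V/k_B = (⟨E²⟩ − ⟨E⟩²)/(kT)² = (9642.0 − 6785.0)/13135 = 0.218.

0.218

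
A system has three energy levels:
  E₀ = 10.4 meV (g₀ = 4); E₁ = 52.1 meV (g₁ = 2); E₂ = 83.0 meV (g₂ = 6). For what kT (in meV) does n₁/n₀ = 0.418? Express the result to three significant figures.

n₁/n₀ = (g₁/g₀) exp[−(E₁−E₀)/kT] = 0.418.
⇒ (E₁−E₀)/kT = ln((2/4)/0.418) = ln(1.1962) = 0.17915.
kT = 41.7 meV / 0.17915 = 233 meV.

233 meV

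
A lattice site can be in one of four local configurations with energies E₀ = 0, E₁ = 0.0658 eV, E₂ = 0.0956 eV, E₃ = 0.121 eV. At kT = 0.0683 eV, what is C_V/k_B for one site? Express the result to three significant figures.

0.444

Eᵢ/kT = 0, 0.96340, 1.3997, 1.7716.
Z = Σ e^(−Eᵢ/kT) = e^(−0) + e^(−0.96340) + e^(−1.3997) + e^(−1.7716) = 1.0000 + 0.38159 + 0.24667 + 0.17006 = 1.7983.
⟨E⟩ = 0.038518 eV, ⟨E²⟩ = 0.0035569 eV².
C_V/k_B = (⟨E²⟩ − ⟨E⟩²)/(kT)² = (0.0035569 − 0.0014836)/0.0046649 = 0.444.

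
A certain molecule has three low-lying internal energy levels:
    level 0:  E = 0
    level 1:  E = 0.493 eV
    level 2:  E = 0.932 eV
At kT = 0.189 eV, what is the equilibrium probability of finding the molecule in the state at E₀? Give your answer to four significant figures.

Eᵢ/kT = 0, 2.60847, 4.93122.
Z = Σ e^(−Eᵢ/kT) = e^(−0) + e^(−2.60847) + e^(−4.93122) = 1.00000 + 0.0736471 + 0.00721769 = 1.08086.
P₀ = e^(−E₀/kT) / Z = 1.00000/1.08086 = 0.9252.

0.9252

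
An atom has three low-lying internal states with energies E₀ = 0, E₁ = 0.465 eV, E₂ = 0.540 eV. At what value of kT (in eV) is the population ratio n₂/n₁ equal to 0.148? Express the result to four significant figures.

n₂/n₁ = exp[−(E₂−E₁)/kT] = 0.148.
⇒ (E₂−E₁)/kT = ln(1/0.148) = ln(6.75676) = 1.91054.
kT = 0.075 eV / 1.91054 = 0.03926 eV.

0.03926 eV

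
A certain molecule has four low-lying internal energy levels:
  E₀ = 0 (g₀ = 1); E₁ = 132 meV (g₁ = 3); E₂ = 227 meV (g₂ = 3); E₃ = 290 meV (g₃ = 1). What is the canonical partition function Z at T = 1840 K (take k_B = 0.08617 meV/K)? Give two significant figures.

k_BT = 0.08617 × 1840 K = 158.6 meV.
Eᵢ/kT = 0, 0.8323, 1.431, 1.828.
Z = Σ gᵢe^(−Eᵢ/kT) = 1·e^(−0) + 3·e^(−0.8323) + 3·e^(−1.431) + 1·e^(−1.828) = 1.000 + 1.305 + 0.7172 + 0.1607 = 3.183.

Z = 3.2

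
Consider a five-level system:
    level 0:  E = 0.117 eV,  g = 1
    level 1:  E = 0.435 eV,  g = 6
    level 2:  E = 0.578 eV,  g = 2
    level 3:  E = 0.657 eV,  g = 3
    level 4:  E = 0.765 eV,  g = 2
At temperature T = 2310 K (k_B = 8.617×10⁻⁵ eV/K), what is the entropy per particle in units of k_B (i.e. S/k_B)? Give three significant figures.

2.17

k_BT = 8.617×10⁻⁵ × 2310 K = 0.19905 eV.
Eᵢ/kT = 0.58779, 2.1854, 2.9038, 3.3007, 3.8433.
Z = Σ gᵢe^(−Eᵢ/kT) = 1·e^(−0.58779) + 6·e^(−2.1854) + 2·e^(−2.9038) + 3·e^(−3.3007) + 2·e^(−3.8433) = 0.55555 + 0.67460 + 0.10963 + 0.11057 + 0.042846 = 1.4932.
⟨E⟩ = Σ EᵢPᵢ = 0.35309 eV.
S/k_B = ln Z + ⟨E⟩/kT = ln(1.4932) + 0.35309/0.19905 = 0.40092 + 1.7739 = 2.17.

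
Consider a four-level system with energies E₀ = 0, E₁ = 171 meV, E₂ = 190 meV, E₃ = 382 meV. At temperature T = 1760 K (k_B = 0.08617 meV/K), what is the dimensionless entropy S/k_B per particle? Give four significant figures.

k_BT = 0.08617 × 1760 K = 151.659 meV.
Eᵢ/kT = 0, 1.12753, 1.25281, 2.51881.
Z = Σ e^(−Eᵢ/kT) = e^(−0) + e^(−1.12753) + e^(−1.25281) + e^(−2.51881) = 1.00000 + 0.323832 + 0.285701 + 0.0805554 = 1.69009.
⟨E⟩ = Σ EᵢPᵢ = 83.0906 meV.
S/k_B = ln Z + ⟨E⟩/kT = ln(1.69009) + 83.0906/151.659 = 0.524782 + 0.547878 = 1.073.

1.073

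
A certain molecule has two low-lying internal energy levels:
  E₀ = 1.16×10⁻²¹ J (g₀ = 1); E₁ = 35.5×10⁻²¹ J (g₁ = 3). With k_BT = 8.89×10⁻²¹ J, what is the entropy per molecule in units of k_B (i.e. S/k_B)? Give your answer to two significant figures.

0.29

Eᵢ/kT = 0.1305, 3.993.
Z = Σ gᵢe^(−Eᵢ/kT) = 1·e^(−0.1305) + 3·e^(−3.993) = 0.8777 + 0.05533 = 0.9330.
⟨E⟩ = Σ EᵢPᵢ = 3.197 ×10⁻²¹ J.
S/k_B = ln Z + ⟨E⟩/kT = ln(0.9330) + 3.197/8.89 = -0.06935 + 0.3596 = 0.29.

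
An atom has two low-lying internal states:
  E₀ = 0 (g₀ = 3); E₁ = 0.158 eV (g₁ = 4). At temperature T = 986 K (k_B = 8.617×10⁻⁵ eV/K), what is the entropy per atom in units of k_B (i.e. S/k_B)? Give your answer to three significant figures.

k_BT = 8.617×10⁻⁵ × 986 K = 0.084964 eV.
Eᵢ/kT = 0, 1.8596.
Z = Σ gᵢe^(−Eᵢ/kT) = 3·e^(−0) + 4·e^(−1.8596) = 3.0000 + 0.62294 = 3.6229.
⟨E⟩ = Σ EᵢPᵢ = 0.027167 eV.
S/k_B = ln Z + ⟨E⟩/kT = ln(3.6229) + 0.027167/0.084964 = 1.2873 + 0.31975 = 1.61.

1.61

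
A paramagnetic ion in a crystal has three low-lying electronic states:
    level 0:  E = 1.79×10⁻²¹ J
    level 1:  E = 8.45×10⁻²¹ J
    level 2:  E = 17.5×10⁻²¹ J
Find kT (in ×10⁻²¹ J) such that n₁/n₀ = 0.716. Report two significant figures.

20 ×10⁻²¹ J

n₁/n₀ = exp[−(E₁−E₀)/kT] = 0.716.
⇒ (E₁−E₀)/kT = ln(1/0.716) = ln(1.397) = 0.3343.
kT = 6.66 ×10⁻²¹ J / 0.3343 = 20 ×10⁻²¹ J.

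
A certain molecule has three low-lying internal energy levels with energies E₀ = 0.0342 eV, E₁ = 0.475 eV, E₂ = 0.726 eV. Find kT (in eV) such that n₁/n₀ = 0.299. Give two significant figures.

0.37 eV

n₁/n₀ = exp[−(E₁−E₀)/kT] = 0.299.
⇒ (E₁−E₀)/kT = ln(1/0.299) = ln(3.344) = 1.207.
kT = 0.4408 eV / 1.207 = 0.37 eV.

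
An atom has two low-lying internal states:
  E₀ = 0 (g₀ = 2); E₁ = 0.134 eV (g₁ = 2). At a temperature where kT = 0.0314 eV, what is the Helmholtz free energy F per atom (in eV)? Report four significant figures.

Eᵢ/kT = 0, 4.26752.
Z = Σ gᵢe^(−Eᵢ/kT) = 2·e^(−0) + 2·e^(−4.26752) = 2.00000 + 0.0280330 = 2.02803.
F = −kT ln Z = −0.0314 × ln(2.02803) = −0.0314 × 0.707065 = -0.02220 eV.

-0.02220 eV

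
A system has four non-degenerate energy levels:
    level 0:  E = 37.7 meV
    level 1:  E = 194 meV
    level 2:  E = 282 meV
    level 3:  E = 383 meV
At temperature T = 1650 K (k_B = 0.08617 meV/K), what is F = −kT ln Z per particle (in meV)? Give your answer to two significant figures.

k_BT = 0.08617 × 1650 K = 142.2 meV.
Eᵢ/kT = 0.2651, 1.364, 1.983, 2.693.
Z = Σ e^(−Eᵢ/kT) = e^(−0.2651) + e^(−1.364) + e^(−1.983) + e^(−2.693) = 0.7671 + 0.2556 + 0.1377 + 0.06768 = 1.228.
F = −kT ln Z = −142.2 × ln(1.228) = −142.2 × 0.2054 = -29 meV.

-29 meV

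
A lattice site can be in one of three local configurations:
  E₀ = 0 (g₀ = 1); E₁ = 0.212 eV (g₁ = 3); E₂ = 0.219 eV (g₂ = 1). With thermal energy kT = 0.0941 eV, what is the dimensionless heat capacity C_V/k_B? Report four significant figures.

1.066

Eᵢ/kT = 0, 2.25292, 2.32731.
Z = Σ gᵢe^(−Eᵢ/kT) = 1·e^(−0) + 3·e^(−2.25292) + 1·e^(−2.32731) = 1.00000 + 0.315276 + 0.0975578 = 1.41283.
⟨E⟩ = 0.0624305 eV, ⟨E²⟩ = 0.0133411 eV².
C_V/k_B = (⟨E²⟩ − ⟨E⟩²)/(kT)² = (0.0133411 − 0.00389757)/0.00885481 = 1.066.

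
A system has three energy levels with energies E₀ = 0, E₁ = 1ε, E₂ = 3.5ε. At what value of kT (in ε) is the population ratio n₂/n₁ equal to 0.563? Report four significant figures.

n₂/n₁ = exp[−(E₂−E₁)/kT] = 0.563.
⇒ (E₂−E₁)/kT = ln(1/0.563) = ln(1.77620) = 0.574476.
kT = 2.5ε / 0.574476 = 4.352 ε.

4.352 ε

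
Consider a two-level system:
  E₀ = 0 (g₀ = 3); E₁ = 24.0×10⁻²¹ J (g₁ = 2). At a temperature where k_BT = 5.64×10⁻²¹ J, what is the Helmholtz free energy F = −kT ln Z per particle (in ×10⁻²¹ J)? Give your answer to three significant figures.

Eᵢ/kT = 0, 4.2553.
Z = Σ gᵢe^(−Eᵢ/kT) = 3·e^(−0) + 2·e^(−4.2553) = 3.0000 + 0.028378 = 3.0284.
F = −kT ln Z = −5.64 × ln(3.0284) = −5.64 × 1.1080 = -6.25 ×10⁻²¹ J.

-6.25 ×10⁻²¹ J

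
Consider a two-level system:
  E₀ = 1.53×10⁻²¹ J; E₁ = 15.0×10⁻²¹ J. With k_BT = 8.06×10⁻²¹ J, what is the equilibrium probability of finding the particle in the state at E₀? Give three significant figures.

0.842

Eᵢ/kT = 0.18983, 1.8610.
Z = Σ e^(−Eᵢ/kT) = e^(−0.18983) + e^(−1.8610) = 0.82710 + 0.15552 = 0.98262.
P₀ = e^(−E₀/kT) / Z = 0.82710/0.98262 = 0.842.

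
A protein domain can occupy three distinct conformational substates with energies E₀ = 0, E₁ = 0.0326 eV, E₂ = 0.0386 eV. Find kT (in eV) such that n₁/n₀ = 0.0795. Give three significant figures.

n₁/n₀ = exp[−(E₁−E₀)/kT] = 0.0795.
⇒ (E₁−E₀)/kT = ln(1/0.0795) = ln(12.579) = 2.5320.
kT = 0.0326 eV / 2.5320 = 0.0129 eV.

0.0129 eV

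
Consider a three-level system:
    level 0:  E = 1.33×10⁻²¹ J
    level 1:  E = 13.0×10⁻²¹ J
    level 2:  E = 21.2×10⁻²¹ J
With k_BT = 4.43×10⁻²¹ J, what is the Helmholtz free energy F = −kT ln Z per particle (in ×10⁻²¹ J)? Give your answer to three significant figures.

0.977 ×10⁻²¹ J

Eᵢ/kT = 0.30023, 2.9345, 4.7856.
Z = Σ e^(−Eᵢ/kT) = e^(−0.30023) + e^(−2.9345) + e^(−4.7856) = 0.74065 + 0.053157 + 0.0083491 = 0.80216.
F = −kT ln Z = −4.43 × ln(0.80216) = −4.43 × -0.22045 = 0.977 ×10⁻²¹ J.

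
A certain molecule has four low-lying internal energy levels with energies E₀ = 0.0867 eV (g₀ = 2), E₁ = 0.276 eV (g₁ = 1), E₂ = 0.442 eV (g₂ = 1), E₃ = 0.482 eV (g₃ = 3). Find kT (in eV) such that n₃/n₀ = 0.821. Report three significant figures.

0.656 eV

n₃/n₀ = (g₃/g₀) exp[−(E₃−E₀)/kT] = 0.821.
⇒ (E₃−E₀)/kT = ln((3/2)/0.821) = ln(1.8270) = 0.60268.
kT = 0.3953 eV / 0.60268 = 0.656 eV.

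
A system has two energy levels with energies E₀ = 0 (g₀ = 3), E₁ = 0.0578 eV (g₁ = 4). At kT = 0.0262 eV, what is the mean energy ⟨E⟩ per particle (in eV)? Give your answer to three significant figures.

Eᵢ/kT = 0, 2.2061.
Z = Σ gᵢe^(−Eᵢ/kT) = 3·e^(−0) + 4·e^(−2.2061) = 3.0000 + 0.44052 = 3.4405.
⟨E⟩ = Σ Eᵢ gᵢe^(−Eᵢ/kT) / Z = (0·3.0000 + 0.0578·0.44052) / 3.4405 = 0.00740 eV.

0.00740 eV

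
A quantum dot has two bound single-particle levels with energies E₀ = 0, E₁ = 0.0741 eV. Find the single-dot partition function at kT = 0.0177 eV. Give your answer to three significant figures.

Z = 1.02

Eᵢ/kT = 0, 4.1864.
Z = Σ e^(−Eᵢ/kT) = e^(−0) + e^(−4.1864) = 1.0000 + 0.015201 = 1.0152.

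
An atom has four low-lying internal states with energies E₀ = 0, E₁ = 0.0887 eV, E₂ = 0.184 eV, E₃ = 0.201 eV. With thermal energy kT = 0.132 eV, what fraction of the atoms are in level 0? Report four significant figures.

0.5058

Eᵢ/kT = 0, 0.671970, 1.39394, 1.52273.
Z = Σ e^(−Eᵢ/kT) = e^(−0) + e^(−0.671970) + e^(−1.39394) + e^(−1.52273) = 1.00000 + 0.510702 + 0.248096 + 0.218116 = 1.97691.
P₀ = e^(−E₀/kT) / Z = 1.00000/1.97691 = 0.5058.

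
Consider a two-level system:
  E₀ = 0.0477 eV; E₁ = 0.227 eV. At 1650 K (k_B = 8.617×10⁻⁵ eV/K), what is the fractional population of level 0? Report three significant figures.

0.779

k_BT = 8.617×10⁻⁵ × 1650 K = 0.14218 eV.
Eᵢ/kT = 0.33549, 1.5966.
Z = Σ e^(−Eᵢ/kT) = e^(−0.33549) + e^(−1.5966) = 0.71499 + 0.20258 = 0.91757.
P₀ = e^(−E₀/kT) / Z = 0.71499/0.91757 = 0.779.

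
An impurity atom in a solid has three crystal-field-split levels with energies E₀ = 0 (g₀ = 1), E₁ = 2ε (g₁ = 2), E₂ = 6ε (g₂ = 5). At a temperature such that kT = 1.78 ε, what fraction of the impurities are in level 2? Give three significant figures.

Eᵢ/kT = 0, 1.1236, 3.3708.
Z = Σ gᵢe^(−Eᵢ/kT) = 1·e^(−0) + 2·e^(−1.1236) + 5·e^(−3.3708) = 1.0000 + 0.65021 + 0.17181 = 1.8220.
P₂ = g₂ e^(−E₂/kT) / Z = 0.17181/1.8220 = 0.0943.

0.0943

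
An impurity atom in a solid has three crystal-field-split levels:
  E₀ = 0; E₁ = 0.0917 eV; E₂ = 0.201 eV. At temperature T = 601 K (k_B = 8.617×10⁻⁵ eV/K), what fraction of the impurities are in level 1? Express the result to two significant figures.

k_BT = 8.617×10⁻⁵ × 601 K = 0.05179 eV.
Eᵢ/kT = 0, 1.771, 3.881.
Z = Σ e^(−Eᵢ/kT) = e^(−0) + e^(−1.771) + e^(−3.881) = 1.000 + 0.1702 + 0.02063 = 1.191.
P₁ = e^(−E₁/kT) / Z = 0.1702/1.191 = 0.14.

0.14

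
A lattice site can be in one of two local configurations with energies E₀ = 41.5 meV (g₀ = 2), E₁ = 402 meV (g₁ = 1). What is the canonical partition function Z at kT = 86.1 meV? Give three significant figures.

Z = 1.24

Eᵢ/kT = 0.48200, 4.6690.
Z = Σ gᵢe^(−Eᵢ/kT) = 2·e^(−0.48200) + 1·e^(−4.6690) = 1.2351 + 0.0093816 = 1.2445.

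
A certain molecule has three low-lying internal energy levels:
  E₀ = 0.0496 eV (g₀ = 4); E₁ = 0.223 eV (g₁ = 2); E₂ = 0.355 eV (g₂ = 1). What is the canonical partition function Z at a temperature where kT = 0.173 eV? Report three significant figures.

Z = 3.68

Eᵢ/kT = 0.28671, 1.2890, 2.0520.
Z = Σ gᵢe^(−Eᵢ/kT) = 4·e^(−0.28671) + 2·e^(−1.2890) + 1·e^(−2.0520) = 3.0029 + 0.55109 + 0.12848 = 3.6825.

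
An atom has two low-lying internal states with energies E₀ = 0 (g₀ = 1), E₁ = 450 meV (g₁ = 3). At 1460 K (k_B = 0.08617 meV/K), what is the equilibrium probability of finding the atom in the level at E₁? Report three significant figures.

k_BT = 0.08617 × 1460 K = 125.81 meV.
Eᵢ/kT = 0, 3.5768.
Z = Σ gᵢe^(−Eᵢ/kT) = 1·e^(−0) + 3·e^(−3.5768) = 1.0000 + 0.083895 = 1.0839.
P₁ = g₁ e^(−E₁/kT) / Z = 0.083895/1.0839 = 0.0774.

0.0774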